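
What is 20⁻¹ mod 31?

14

31 = 1·20 + 11
20 = 1·11 + 9
11 = 1·9 + 2
9 = 4·2 + 1
2 = 2·1 + 0
Back-substituting gives 20·14 ≡ 1 (mod 31).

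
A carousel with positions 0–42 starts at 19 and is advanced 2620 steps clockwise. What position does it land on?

16

2620 mod 43 = 40 (since 60·43 = 2580).
(19 + 40) mod 43 = 16.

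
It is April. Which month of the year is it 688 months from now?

August

688 = 57·12 + 4, so 688 mod 12 = 4.
April + 4 months → August.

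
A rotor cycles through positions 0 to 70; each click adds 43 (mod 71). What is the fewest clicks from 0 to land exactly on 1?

38

71 = 1·43 + 28
43 = 1·28 + 15
28 = 1·15 + 13
15 = 1·13 + 2
13 = 6·2 + 1
2 = 2·1 + 0
Back-substituting gives 43·38 ≡ 1 (mod 71).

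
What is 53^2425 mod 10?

3

Powers of 3 mod 10 repeat with period 4: 3, 9, 7, 1.
2425 leaves remainder 1 on division by 4, so 53^2425 ends in 3.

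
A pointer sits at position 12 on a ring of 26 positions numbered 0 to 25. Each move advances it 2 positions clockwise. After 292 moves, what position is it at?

24

292·2 = 584.
Dividing 584 by 26 gives quotient 22 and remainder 12.
(12 + 12) mod 26 = 24.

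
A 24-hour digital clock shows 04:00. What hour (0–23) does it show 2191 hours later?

11

2191 = 91·24 + 7, so 2191 mod 24 = 7.
(4 + 7) mod 24 = 11.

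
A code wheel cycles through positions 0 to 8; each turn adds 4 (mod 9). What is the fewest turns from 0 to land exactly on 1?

9 = 2·4 + 1
4 = 4·1 + 0
Back-substituting gives 4·7 ≡ 1 (mod 9).

7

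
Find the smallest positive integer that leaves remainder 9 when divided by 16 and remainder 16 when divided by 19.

73

Since 19·11 ≡ 1 (mod 16), take x = 16 + 19·((9−16)·11 mod 16) = 16 + 19·3 = 73.
Check: 73 mod 16 = 9, 73 mod 19 = 16.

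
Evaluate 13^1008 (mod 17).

By repeated squaring mod 17: 13^1≡13, 13^2≡16, 13^4≡1, 13^8≡1, 13^16≡1, 13^32≡1, 13^64≡1, 13^128≡1, 13^256≡1, 13^512≡1.
Since 1008 = 16 + 32 + 64 + 128 + 256 + 512 in binary, 13^1008 ≡ 1·1·1·1·1·1 ≡ 1 (mod 17).

1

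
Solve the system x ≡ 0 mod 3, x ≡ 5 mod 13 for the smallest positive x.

Since 13·1 ≡ 1 (mod 3), take x = 5 + 13·((0−5)·1 mod 3) = 5 + 13·1 = 18.
Check: 18 mod 3 = 0, 18 mod 13 = 5.

18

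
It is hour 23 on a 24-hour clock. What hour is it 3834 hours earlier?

5

3834 mod 24 = 18 (since 159·24 = 3816).
(23 − 18) mod 24 = 5.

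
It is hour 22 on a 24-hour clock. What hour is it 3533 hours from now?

3

3533 − 147·24 = 5, so 3533 ≡ 5 (mod 24).
(22 + 5) mod 24 = 3.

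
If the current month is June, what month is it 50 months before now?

April

Dividing 50 by 12 gives quotient 4 and remainder 2.
June − 2 months → April.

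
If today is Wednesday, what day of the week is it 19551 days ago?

Wednesday

19551 − 2793·7 = 0, so 19551 ≡ 0 (mod 7).
Wednesday − 0 days → Wednesday.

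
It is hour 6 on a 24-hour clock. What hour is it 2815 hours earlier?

2815 − 117·24 = 7, so 2815 ≡ 7 (mod 24).
(6 − 7) mod 24 = 23.

23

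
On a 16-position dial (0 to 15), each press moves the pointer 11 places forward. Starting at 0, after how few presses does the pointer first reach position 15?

11⁻¹ ≡ 3 (mod 16) because 11·3 = 33 = 2·16 + 1.
So x ≡ 3·15 = 45 ≡ 13 (mod 16).

13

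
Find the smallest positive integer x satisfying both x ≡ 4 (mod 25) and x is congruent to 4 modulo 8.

Since 8·22 ≡ 1 (mod 25), take x = 4 + 8·((4−4)·22 mod 25) = 4 + 8·0 = 4.
Check: 4 mod 25 = 4, 4 mod 8 = 4.

4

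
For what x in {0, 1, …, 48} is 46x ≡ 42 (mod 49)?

35

The inverse of 46 mod 49 is 16 (since 46·16 = 736 ≡ 1).
Multiplying both sides by 16: x ≡ 16·42 = 672 ≡ 35 (mod 49).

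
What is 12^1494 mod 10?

4

Powers of 2 mod 10 repeat with period 4: 2, 4, 8, 6.
1494 mod 4 = 2, so the last digit matches 2^2 = 4.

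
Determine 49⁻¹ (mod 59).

49·53 = 2597 = 44·59 + 1, so 49⁻¹ ≡ 53 (mod 59).

53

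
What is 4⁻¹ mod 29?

22

4·22 = 88 = 3·29 + 1, so 4⁻¹ ≡ 22 (mod 29).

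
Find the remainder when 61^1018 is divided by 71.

By repeated squaring mod 71: 61^1≡61, 61^2≡29, 61^4≡60, 61^8≡50, 61^16≡15, 61^32≡12, 61^64≡2, 61^128≡4, 61^256≡16, 61^512≡43.
Since 1018 = 2 + 8 + 16 + 32 + 64 + 128 + 256 + 512 in binary, 61^1018 ≡ 29·50·15·12·2·4·16·43 ≡ 6 (mod 71).

6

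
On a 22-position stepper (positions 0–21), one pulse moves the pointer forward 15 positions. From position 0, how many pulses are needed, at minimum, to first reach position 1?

3

15·3 = 45 = 2·22 + 1, so 15⁻¹ ≡ 3 (mod 22).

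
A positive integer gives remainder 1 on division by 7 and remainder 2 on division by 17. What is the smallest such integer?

36

Since 17·5 ≡ 1 (mod 7), take x = 2 + 17·((1−2)·5 mod 7) = 2 + 17·2 = 36.
Check: 36 mod 7 = 1, 36 mod 17 = 2.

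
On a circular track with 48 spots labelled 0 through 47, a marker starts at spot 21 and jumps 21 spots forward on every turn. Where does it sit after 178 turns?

15

178·21 = 3738.
Dividing 3738 by 48 gives quotient 77 and remainder 42.
(21 + 42) mod 48 = 15.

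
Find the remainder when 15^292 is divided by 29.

25

By repeated squaring mod 29: 15^1≡15, 15^2≡22, 15^4≡20, 15^8≡23, 15^16≡7, 15^32≡20, 15^64≡23, 15^128≡7, 15^256≡20.
292 = 4 + 32 + 256, so 15^292 ≡ 20·20·20 ≡ 25 (mod 29).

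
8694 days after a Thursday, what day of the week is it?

Thursday

8694 − 1242·7 = 0, so 8694 ≡ 0 (mod 7).
Thursday + 0 days → Thursday.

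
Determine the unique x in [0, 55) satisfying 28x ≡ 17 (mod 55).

34

The inverse of 28 mod 55 is 2 (since 28·2 = 56 ≡ 1).
So x ≡ 2·17 = 34 ≡ 34 (mod 55).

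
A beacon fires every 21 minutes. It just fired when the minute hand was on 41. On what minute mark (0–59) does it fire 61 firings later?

2

61·21 = 1281.
1281 mod 60 = 21 (since 21·60 = 1260).
(41 + 21) mod 60 = 2.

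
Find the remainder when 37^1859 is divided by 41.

10

Square-and-reduce mod 41: 37^1≡37, 37^2≡16, 37^4≡10, 37^8≡18, 37^16≡37, 37^32≡16, 37^64≡10, 37^128≡18, 37^256≡37, 37^512≡16, 37^1024≡10.
Since 1859 = 1 + 2 + 64 + 256 + 512 + 1024 in binary, 37^1859 ≡ 37·16·10·37·16·10 ≡ 10 (mod 41).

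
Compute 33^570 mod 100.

49

Successive squares of 33 mod 100: 33^1≡33, 33^2≡89, 33^4≡21, 33^8≡41, 33^16≡81, 33^32≡61, 33^64≡21, 33^128≡41, 33^256≡81, 33^512≡61.
570 = 2 + 8 + 16 + 32 + 512, so 33^570 ≡ 89·41·81·61·61 ≡ 49 (mod 100).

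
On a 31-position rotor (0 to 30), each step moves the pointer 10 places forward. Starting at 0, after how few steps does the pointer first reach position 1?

The inverse of 10 mod 31 is 28 (since 10·28 = 280 ≡ 1).
So x ≡ 28·1 = 28 ≡ 28 (mod 31).
Check: 10·28 = 280 = 9·31 + 1.

28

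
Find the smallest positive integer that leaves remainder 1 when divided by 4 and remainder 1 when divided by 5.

1

x ≡ 1 (mod 4) gives x ∈ {1}.
The first of these with x mod 5 = 1 is 1.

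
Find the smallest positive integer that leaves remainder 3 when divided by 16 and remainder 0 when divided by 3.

3

Since 3·11 ≡ 1 (mod 16), take x = 0 + 3·((3−0)·11 mod 16) = 0 + 3·1 = 3.
Check: 3 mod 16 = 3, 3 mod 3 = 0.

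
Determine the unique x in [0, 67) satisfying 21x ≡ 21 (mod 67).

21⁻¹ ≡ 16 (mod 67) because 21·16 = 336 = 5·67 + 1.
So x ≡ 16·21 = 336 ≡ 1 (mod 67).

1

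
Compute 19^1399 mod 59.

27

Successive squares of 19 mod 59: 19^1≡19, 19^2≡7, 19^4≡49, 19^8≡41, 19^16≡29, 19^32≡15, 19^64≡48, 19^128≡3, 19^256≡9, 19^512≡22, 19^1024≡12.
1399 = 1 + 2 + 4 + 16 + 32 + 64 + 256 + 1024, so 19^1399 ≡ 19·7·49·29·15·48·9·12 ≡ 27 (mod 59).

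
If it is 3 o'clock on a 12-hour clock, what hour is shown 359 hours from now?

359 = 29·12 + 11, so 359 mod 12 = 11.
3 + 11 → 2 on a 12-hour dial.

2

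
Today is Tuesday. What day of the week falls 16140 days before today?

Thursday

Dividing 16140 by 7 gives quotient 2305 and remainder 5.
Tuesday − 5 days → Thursday.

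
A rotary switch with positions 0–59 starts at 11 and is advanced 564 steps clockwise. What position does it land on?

564 = 9·60 + 24, so 564 mod 60 = 24.
(11 + 24) mod 60 = 35.

35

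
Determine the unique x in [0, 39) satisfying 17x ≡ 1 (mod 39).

23

17⁻¹ ≡ 23 (mod 39) because 17·23 = 391 = 10·39 + 1.
Multiplying both sides by 23: x ≡ 23·1 = 23 ≡ 23 (mod 39).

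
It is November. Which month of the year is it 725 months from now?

April

725 = 60·12 + 5, so 725 mod 12 = 5.
November + 5 months → April.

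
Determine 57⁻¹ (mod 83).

67

57·67 = 3819 = 46·83 + 1, so 57⁻¹ ≡ 67 (mod 83).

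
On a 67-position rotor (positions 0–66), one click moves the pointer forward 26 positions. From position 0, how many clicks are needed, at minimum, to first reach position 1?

67 = 2·26 + 15
26 = 1·15 + 11
15 = 1·11 + 4
11 = 2·4 + 3
4 = 1·3 + 1
3 = 3·1 + 0
Back-substituting gives 26·49 ≡ 1 (mod 67).

49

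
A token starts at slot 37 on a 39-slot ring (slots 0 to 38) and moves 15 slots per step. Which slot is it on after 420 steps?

19

420·15 = 6300.
6300 = 161·39 + 21, so 6300 mod 39 = 21.
(37 + 21) mod 39 = 19.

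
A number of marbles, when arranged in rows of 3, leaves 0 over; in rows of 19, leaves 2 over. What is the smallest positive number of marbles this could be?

21

Since 19·1 ≡ 1 (mod 3), take x = 2 + 19·((0−2)·1 mod 3) = 2 + 19·1 = 21.
Check: 21 mod 3 = 0, 21 mod 19 = 2.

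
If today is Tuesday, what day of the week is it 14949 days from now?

Saturday

14949 − 2135·7 = 4, so 14949 ≡ 4 (mod 7).
Tuesday + 4 days → Saturday.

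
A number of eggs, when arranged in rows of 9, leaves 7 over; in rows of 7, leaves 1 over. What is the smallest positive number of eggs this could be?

Since 7·4 ≡ 1 (mod 9), take x = 1 + 7·((7−1)·4 mod 9) = 1 + 7·6 = 43.
Check: 43 mod 9 = 7, 43 mod 7 = 1.

43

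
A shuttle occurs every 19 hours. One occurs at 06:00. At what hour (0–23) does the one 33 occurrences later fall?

9

33·19 = 627.
Dividing 627 by 24 gives quotient 26 and remainder 3.
(6 + 3) mod 24 = 9.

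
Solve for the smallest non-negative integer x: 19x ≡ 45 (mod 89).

19⁻¹ ≡ 75 (mod 89) because 19·75 = 1425 = 16·89 + 1.
Multiplying both sides by 75: x ≡ 75·45 = 3375 ≡ 82 (mod 89).
Check: 19·82 = 1558 = 17·89 + 45.

82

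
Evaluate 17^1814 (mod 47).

Successive squares of 17 mod 47: 17^1≡17, 17^2≡7, 17^4≡2, 17^8≡4, 17^16≡16, 17^32≡21, 17^64≡18, 17^128≡42, 17^256≡25, 17^512≡14, 17^1024≡8.
1814 = 2 + 4 + 16 + 256 + 512 + 1024, so 17^1814 ≡ 7·2·16·25·14·8 ≡ 32 (mod 47).

32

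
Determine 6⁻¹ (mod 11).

11 = 1·6 + 5
6 = 1·5 + 1
5 = 5·1 + 0
Back-substituting gives 6·2 ≡ 1 (mod 11).

2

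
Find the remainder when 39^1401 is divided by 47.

11

Successive squares of 39 mod 47: 39^1≡39, 39^2≡17, 39^4≡7, 39^8≡2, 39^16≡4, 39^32≡16, 39^64≡21, 39^128≡18, 39^256≡42, 39^512≡25, 39^1024≡14.
1401 = 1 + 8 + 16 + 32 + 64 + 256 + 1024, so 39^1401 ≡ 39·2·4·16·21·42·14 ≡ 11 (mod 47).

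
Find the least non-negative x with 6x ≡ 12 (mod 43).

2

6⁻¹ ≡ 36 (mod 43) because 6·36 = 216 = 5·43 + 1.
Multiplying both sides by 36: x ≡ 36·12 = 432 ≡ 2 (mod 43).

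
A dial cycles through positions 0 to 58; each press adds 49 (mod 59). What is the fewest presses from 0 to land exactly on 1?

53

59 = 1·49 + 10
49 = 4·10 + 9
10 = 1·9 + 1
9 = 9·1 + 0
Back-substituting gives 49·53 ≡ 1 (mod 59).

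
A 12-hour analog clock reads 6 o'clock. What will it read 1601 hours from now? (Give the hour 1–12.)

11

Dividing 1601 by 12 gives quotient 133 and remainder 5.
6 + 5 → 11 on a 12-hour dial.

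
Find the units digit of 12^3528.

The units digit of 12^n cycles with period 4: 2, 4, 8, 6, …
3528 mod 4 = 0, so the last digit matches 2^4 = 6.

6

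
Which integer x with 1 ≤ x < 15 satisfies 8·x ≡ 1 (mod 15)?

15 = 1·8 + 7
8 = 1·7 + 1
7 = 7·1 + 0
Back-substituting gives 8·2 ≡ 1 (mod 15).

2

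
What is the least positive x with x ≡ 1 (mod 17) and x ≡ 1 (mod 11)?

Since 11·14 ≡ 1 (mod 17), take x = 1 + 11·((1−1)·14 mod 17) = 1 + 11·0 = 1.
Check: 1 mod 17 = 1, 1 mod 11 = 1.

1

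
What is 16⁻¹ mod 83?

83 = 5·16 + 3
16 = 5·3 + 1
3 = 3·1 + 0
Back-substituting gives 16·26 ≡ 1 (mod 83).

26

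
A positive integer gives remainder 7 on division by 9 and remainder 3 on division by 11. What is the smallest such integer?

x ≡ 7 (mod 9) gives x ∈ {7, 16, 25}.
The first of these with x mod 11 = 3 is 25.

25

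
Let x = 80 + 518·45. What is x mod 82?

20

518·45 = 23310.
23310 mod 82 = 22 (since 284·82 = 23288).
(80 + 22) mod 82 = 20.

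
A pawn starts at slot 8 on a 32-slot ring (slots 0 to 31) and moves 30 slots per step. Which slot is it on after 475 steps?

18

475·30 = 14250.
14250 = 445·32 + 10, so 14250 mod 32 = 10.
(8 + 10) mod 32 = 18.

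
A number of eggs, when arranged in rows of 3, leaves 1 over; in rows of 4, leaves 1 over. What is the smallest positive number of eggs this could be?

1

Since 4·1 ≡ 1 (mod 3), take x = 1 + 4·((1−1)·1 mod 3) = 1 + 4·0 = 1.
Check: 1 mod 3 = 1, 1 mod 4 = 1.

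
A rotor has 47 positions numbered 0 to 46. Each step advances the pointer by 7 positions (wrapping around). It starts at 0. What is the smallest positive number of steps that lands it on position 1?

27

7⁻¹ ≡ 27 (mod 47) because 7·27 = 189 = 4·47 + 1.
Multiplying both sides by 27: x ≡ 27·1 = 27 ≡ 27 (mod 47).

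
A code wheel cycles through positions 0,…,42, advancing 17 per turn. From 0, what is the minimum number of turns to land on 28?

32

The inverse of 17 mod 43 is 38 (since 17·38 = 646 ≡ 1).
Multiplying both sides by 38: x ≡ 38·28 = 1064 ≡ 32 (mod 43).
Check: 17·32 = 544 = 12·43 + 28.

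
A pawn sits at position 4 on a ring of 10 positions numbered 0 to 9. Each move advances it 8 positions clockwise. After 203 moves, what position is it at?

203·8 = 1624.
1624 − 162·10 = 4, so 1624 ≡ 4 (mod 10).
(4 + 4) mod 10 = 8.

8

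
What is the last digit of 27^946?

9

Last digits of 7^n: 7, 9, 3, 1 (period 4).
946 mod 4 = 2, so the last digit matches 7^2 = 9.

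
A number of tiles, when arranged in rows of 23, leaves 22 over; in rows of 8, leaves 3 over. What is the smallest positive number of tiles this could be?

x ≡ 3 (mod 8) gives x ∈ {3, 11, 19, 27, 35, 43, 51, 59, …}.
The first of these with x mod 23 = 22 is 91.

91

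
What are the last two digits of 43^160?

Successive squares of 43 mod 100: 43^1≡43, 43^2≡49, 43^4≡1, 43^8≡1, 43^16≡1, 43^32≡1, 43^64≡1, 43^128≡1.
160 = 32 + 128, so 43^160 ≡ 1·1 ≡ 1 (mod 100).

01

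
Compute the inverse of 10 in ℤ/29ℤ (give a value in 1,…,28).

3

10·3 = 30 = 1·29 + 1, so 10⁻¹ ≡ 3 (mod 29).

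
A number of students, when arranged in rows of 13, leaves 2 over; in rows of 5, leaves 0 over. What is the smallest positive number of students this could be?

x ≡ 0 (mod 5) gives x ∈ {0, 5, 10, 15}.
The first of these with x mod 13 = 2 is 15.

15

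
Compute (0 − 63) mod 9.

0

Dividing 63 by 9 gives quotient 7 and remainder 0.
(0 − 0) mod 9 = 0.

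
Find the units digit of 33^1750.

Last digits of 3^n: 3, 9, 7, 1 (period 4).
1750 mod 4 = 2, so the last digit matches 3^2 = 9.

9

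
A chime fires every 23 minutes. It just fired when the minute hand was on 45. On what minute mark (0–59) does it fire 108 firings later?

108·23 = 2484.
2484 = 41·60 + 24, so 2484 mod 60 = 24.
(45 + 24) mod 60 = 9.

9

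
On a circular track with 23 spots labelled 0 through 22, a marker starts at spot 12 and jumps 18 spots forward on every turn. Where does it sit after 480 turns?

4

480·18 = 8640.
8640 − 375·23 = 15, so 8640 ≡ 15 (mod 23).
(12 + 15) mod 23 = 4.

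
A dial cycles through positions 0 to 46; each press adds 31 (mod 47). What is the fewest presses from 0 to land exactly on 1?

44

31·44 = 1364 = 29·47 + 1, so 31⁻¹ ≡ 44 (mod 47).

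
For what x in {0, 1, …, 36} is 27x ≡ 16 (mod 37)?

28

The inverse of 27 mod 37 is 11 (since 27·11 = 297 ≡ 1).
Multiplying both sides by 11: x ≡ 11·16 = 176 ≡ 28 (mod 37).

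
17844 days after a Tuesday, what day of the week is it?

17844 − 2549·7 = 1, so 17844 ≡ 1 (mod 7).
Tuesday + 1 day → Wednesday.

Wednesday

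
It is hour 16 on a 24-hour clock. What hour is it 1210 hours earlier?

1210 mod 24 = 10 (since 50·24 = 1200).
(16 − 10) mod 24 = 6.

6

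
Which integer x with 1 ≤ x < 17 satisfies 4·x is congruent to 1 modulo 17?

17 = 4·4 + 1
4 = 4·1 + 0
Back-substituting gives 4·13 ≡ 1 (mod 17).

13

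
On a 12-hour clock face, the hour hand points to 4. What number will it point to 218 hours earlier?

2

218 = 18·12 + 2, so 218 mod 12 = 2.
4 − 2 → 2 on a 12-hour dial.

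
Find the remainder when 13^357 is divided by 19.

By repeated squaring mod 19: 13^1≡13, 13^2≡17, 13^4≡4, 13^8≡16, 13^16≡9, 13^32≡5, 13^64≡6, 13^128≡17, 13^256≡4.
357 = 1 + 4 + 32 + 64 + 256, so 13^357 ≡ 13·4·5·6·4 ≡ 8 (mod 19).

8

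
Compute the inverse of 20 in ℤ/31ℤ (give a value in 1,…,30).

20·14 = 280 = 9·31 + 1, so 20⁻¹ ≡ 14 (mod 31).

14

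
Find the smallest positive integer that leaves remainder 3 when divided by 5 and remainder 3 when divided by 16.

x ≡ 3 (mod 5) gives x ∈ {3}.
The first of these with x mod 16 = 3 is 3.

3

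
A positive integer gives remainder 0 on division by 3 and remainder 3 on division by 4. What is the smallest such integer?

x ≡ 0 (mod 3) gives x ∈ {0, 3}.
The first of these with x mod 4 = 3 is 3.

3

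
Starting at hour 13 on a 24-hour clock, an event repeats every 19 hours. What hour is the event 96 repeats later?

96·19 = 1824.
1824 mod 24 = 0 (since 76·24 = 1824).
(13 + 0) mod 24 = 13.

13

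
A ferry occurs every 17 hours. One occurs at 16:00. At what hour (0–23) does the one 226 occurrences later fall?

18

226·17 = 3842.
3842 mod 24 = 2 (since 160·24 = 3840).
(16 + 2) mod 24 = 18.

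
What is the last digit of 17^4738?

9

Powers of 7 mod 10 repeat with period 4: 7, 9, 3, 1.
4738 leaves remainder 2 on division by 4, so 17^4738 ends in 9.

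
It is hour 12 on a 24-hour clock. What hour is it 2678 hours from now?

2

2678 mod 24 = 14 (since 111·24 = 2664).
(12 + 14) mod 24 = 2.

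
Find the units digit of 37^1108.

1

Last digits of 7^n: 7, 9, 3, 1 (period 4).
1108 mod 4 = 0, so the last digit matches 7^4 = 1.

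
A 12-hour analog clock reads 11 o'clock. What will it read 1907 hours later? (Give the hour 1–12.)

1907 mod 12 = 11 (since 158·12 = 1896).
11 + 11 → 10 on a 12-hour dial.

10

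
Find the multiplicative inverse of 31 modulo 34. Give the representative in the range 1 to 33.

34 = 1·31 + 3
31 = 10·3 + 1
3 = 3·1 + 0
Back-substituting gives 31·11 ≡ 1 (mod 34).

11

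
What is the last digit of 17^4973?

7

Last digits of 7^n: 7, 9, 3, 1 (period 4).
4973 leaves remainder 1 on division by 4, so 17^4973 ends in 7.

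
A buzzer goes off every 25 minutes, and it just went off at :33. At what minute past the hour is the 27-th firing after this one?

27·25 = 675.
Dividing 675 by 60 gives quotient 11 and remainder 15.
(33 + 15) mod 60 = 48.

48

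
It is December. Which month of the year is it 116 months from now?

116 = 9·12 + 8, so 116 mod 12 = 8.
December + 8 months → August.

August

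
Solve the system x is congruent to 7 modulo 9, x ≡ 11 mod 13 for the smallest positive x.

115

x ≡ 7 (mod 9) gives x ∈ {7, 16, 25, 34, 43, 52, 61, 70, …}.
The first of these with x mod 13 = 11 is 115.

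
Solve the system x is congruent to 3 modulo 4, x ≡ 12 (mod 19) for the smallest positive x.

x ≡ 3 (mod 4) gives x ∈ {3, 7, 11, 15, 19, 23, 27, 31}.
The first of these with x mod 19 = 12 is 31.

31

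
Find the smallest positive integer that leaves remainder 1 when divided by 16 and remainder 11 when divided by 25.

161

x ≡ 1 (mod 16) gives x ∈ {1, 17, 33, 49, 65, 81, 97, 113, …}.
The first of these with x mod 25 = 11 is 161.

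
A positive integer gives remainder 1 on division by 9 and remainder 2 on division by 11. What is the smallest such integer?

46

x ≡ 1 (mod 9) gives x ∈ {1, 10, 19, 28, 37, 46}.
The first of these with x mod 11 = 2 is 46.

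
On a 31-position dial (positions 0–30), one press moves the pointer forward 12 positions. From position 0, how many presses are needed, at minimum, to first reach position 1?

13

31 = 2·12 + 7
12 = 1·7 + 5
7 = 1·5 + 2
5 = 2·2 + 1
2 = 2·1 + 0
Back-substituting gives 12·13 ≡ 1 (mod 31).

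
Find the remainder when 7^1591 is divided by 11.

Square-and-reduce mod 11: 7^1≡7, 7^2≡5, 7^4≡3, 7^8≡9, 7^16≡4, 7^32≡5, 7^64≡3, 7^128≡9, 7^256≡4, 7^512≡5, 7^1024≡3.
Since 1591 = 1 + 2 + 4 + 16 + 32 + 512 + 1024 in binary, 7^1591 ≡ 7·5·3·4·5·5·3 ≡ 7 (mod 11).

7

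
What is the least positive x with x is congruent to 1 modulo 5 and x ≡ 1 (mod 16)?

1

x ≡ 1 (mod 5) gives x ∈ {1}.
The first of these with x mod 16 = 1 is 1.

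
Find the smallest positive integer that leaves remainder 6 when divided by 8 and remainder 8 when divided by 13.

86

x ≡ 6 (mod 8) gives x ∈ {6, 14, 22, 30, 38, 46, 54, 62, …}.
The first of these with x mod 13 = 8 is 86.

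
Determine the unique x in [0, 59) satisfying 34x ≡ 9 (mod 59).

34⁻¹ ≡ 33 (mod 59) because 34·33 = 1122 = 19·59 + 1.
So x ≡ 33·9 = 297 ≡ 2 (mod 59).
Check: 34·2 = 68 = 1·59 + 9.

2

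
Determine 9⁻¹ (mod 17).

2

17 = 1·9 + 8
9 = 1·8 + 1
8 = 8·1 + 0
Back-substituting gives 9·2 ≡ 1 (mod 17).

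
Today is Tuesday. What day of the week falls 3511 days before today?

3511 − 501·7 = 4, so 3511 ≡ 4 (mod 7).
Tuesday − 4 days → Friday.

Friday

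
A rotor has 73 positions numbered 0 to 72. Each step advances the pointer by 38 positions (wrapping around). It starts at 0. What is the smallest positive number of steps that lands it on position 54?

38⁻¹ ≡ 25 (mod 73) because 38·25 = 950 = 13·73 + 1.
So x ≡ 25·54 = 1350 ≡ 36 (mod 73).

36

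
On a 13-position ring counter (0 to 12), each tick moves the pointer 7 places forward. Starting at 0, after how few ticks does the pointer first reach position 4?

7⁻¹ ≡ 2 (mod 13) because 7·2 = 14 = 1·13 + 1.
Multiplying both sides by 2: x ≡ 2·4 = 8 ≡ 8 (mod 13).

8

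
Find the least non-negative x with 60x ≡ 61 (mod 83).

19

The inverse of 60 mod 83 is 18 (since 60·18 = 1080 ≡ 1).
So x ≡ 18·61 = 1098 ≡ 19 (mod 83).
Check: 60·19 = 1140 = 13·83 + 61.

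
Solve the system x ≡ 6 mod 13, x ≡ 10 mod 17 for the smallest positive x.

214

x ≡ 6 (mod 13) gives x ∈ {6, 19, 32, 45, 58, 71, 84, 97, …}.
The first of these with x mod 17 = 10 is 214.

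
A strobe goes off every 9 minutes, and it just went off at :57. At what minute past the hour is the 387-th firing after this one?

387·9 = 3483.
3483 mod 60 = 3 (since 58·60 = 3480).
(57 + 3) mod 60 = 0.

0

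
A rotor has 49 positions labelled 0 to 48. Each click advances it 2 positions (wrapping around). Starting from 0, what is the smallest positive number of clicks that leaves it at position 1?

2·25 = 50 = 1·49 + 1, so 2⁻¹ ≡ 25 (mod 49).

25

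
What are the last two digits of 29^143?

89

Successive squares of 29 mod 100: 29^1≡29, 29^2≡41, 29^4≡81, 29^8≡61, 29^16≡21, 29^32≡41, 29^64≡81, 29^128≡61.
143 = 1 + 2 + 4 + 8 + 128, so 29^143 ≡ 29·41·81·61·61 ≡ 89 (mod 100).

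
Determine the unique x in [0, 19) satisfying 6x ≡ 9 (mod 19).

11

The inverse of 6 mod 19 is 16 (since 6·16 = 96 ≡ 1).
So x ≡ 16·9 = 144 ≡ 11 (mod 19).
Check: 6·11 = 66 = 3·19 + 9.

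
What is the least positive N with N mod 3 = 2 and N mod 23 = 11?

x ≡ 2 (mod 3) gives x ∈ {2, 5, 8, 11}.
The first of these with x mod 23 = 11 is 11.

11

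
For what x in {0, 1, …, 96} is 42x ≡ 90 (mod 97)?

16

42⁻¹ ≡ 67 (mod 97) because 42·67 = 2814 = 29·97 + 1.
So x ≡ 67·90 = 6030 ≡ 16 (mod 97).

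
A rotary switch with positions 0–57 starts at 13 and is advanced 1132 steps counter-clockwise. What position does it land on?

1132 = 19·58 + 30, so 1132 mod 58 = 30.
(13 − 30) mod 58 = 41.

41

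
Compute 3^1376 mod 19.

Successive squares of 3 mod 19: 3^1≡3, 3^2≡9, 3^4≡5, 3^8≡6, 3^16≡17, 3^32≡4, 3^64≡16, 3^128≡9, 3^256≡5, 3^512≡6, 3^1024≡17.
Since 1376 = 32 + 64 + 256 + 1024 in binary, 3^1376 ≡ 4·16·5·17 ≡ 6 (mod 19).

6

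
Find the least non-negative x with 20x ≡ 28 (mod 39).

The inverse of 20 mod 39 is 2 (since 20·2 = 40 ≡ 1).
So x ≡ 2·28 = 56 ≡ 17 (mod 39).
Check: 20·17 = 340 = 8·39 + 28.

17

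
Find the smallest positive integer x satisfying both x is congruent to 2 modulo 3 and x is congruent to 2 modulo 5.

Since 5·2 ≡ 1 (mod 3), take x = 2 + 5·((2−2)·2 mod 3) = 2 + 5·0 = 2.
Check: 2 mod 3 = 2, 2 mod 5 = 2.

2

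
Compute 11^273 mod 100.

By repeated squaring mod 100: 11^1≡11, 11^2≡21, 11^4≡41, 11^8≡81, 11^16≡61, 11^32≡21, 11^64≡41, 11^128≡81, 11^256≡61.
Since 273 = 1 + 16 + 256 in binary, 11^273 ≡ 11·61·61 ≡ 31 (mod 100).

31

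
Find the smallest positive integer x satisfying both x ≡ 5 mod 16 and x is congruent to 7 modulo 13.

x ≡ 7 (mod 13) gives x ∈ {7, 20, 33, 46, 59, 72, 85}.
The first of these with x mod 16 = 5 is 85.

85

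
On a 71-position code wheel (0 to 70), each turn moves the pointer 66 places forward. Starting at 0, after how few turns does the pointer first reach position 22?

24

66⁻¹ ≡ 14 (mod 71) because 66·14 = 924 = 13·71 + 1.
So x ≡ 14·22 = 308 ≡ 24 (mod 71).
Check: 66·24 = 1584 = 22·71 + 22.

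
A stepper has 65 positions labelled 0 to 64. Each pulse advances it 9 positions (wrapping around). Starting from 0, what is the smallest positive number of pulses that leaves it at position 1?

65 = 7·9 + 2
9 = 4·2 + 1
2 = 2·1 + 0
Back-substituting gives 9·29 ≡ 1 (mod 65).

29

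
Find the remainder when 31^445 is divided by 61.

29

Successive squares of 31 mod 61: 31^1≡31, 31^2≡46, 31^4≡42, 31^8≡56, 31^16≡25, 31^32≡15, 31^64≡42, 31^128≡56, 31^256≡25.
445 = 1 + 4 + 8 + 16 + 32 + 128 + 256, so 31^445 ≡ 31·42·56·25·15·56·25 ≡ 29 (mod 61).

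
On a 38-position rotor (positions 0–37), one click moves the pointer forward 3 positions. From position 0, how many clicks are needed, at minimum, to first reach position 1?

3·13 = 39 = 1·38 + 1, so 3⁻¹ ≡ 13 (mod 38).

13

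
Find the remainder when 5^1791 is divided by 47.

By repeated squaring mod 47: 5^1≡5, 5^2≡25, 5^4≡14, 5^8≡8, 5^16≡17, 5^32≡7, 5^64≡2, 5^128≡4, 5^256≡16, 5^512≡21, 5^1024≡18.
Since 1791 = 1 + 2 + 4 + 8 + 16 + 32 + 64 + 128 + 512 + 1024 in binary, 5^1791 ≡ 5·25·14·8·17·7·2·4·21·18 ≡ 44 (mod 47).

44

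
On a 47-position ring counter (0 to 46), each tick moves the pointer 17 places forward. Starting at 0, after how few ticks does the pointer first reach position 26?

The inverse of 17 mod 47 is 36 (since 17·36 = 612 ≡ 1).
Multiplying both sides by 36: x ≡ 36·26 = 936 ≡ 43 (mod 47).

43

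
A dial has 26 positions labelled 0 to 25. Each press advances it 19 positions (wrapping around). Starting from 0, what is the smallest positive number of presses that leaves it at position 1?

19·11 = 209 = 8·26 + 1, so 19⁻¹ ≡ 11 (mod 26).

11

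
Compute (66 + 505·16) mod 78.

34

505·16 = 8080.
8080 = 103·78 + 46, so 8080 mod 78 = 46.
(66 + 46) mod 78 = 34.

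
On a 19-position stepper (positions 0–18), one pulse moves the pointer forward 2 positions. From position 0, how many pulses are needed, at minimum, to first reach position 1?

2·10 = 20 = 1·19 + 1, so 2⁻¹ ≡ 10 (mod 19).

10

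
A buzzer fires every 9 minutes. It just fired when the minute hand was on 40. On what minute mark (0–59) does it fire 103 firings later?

103·9 = 927.
927 − 15·60 = 27, so 927 ≡ 27 (mod 60).
(40 + 27) mod 60 = 7.

7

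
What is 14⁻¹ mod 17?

11

17 = 1·14 + 3
14 = 4·3 + 2
3 = 1·2 + 1
2 = 2·1 + 0
Back-substituting gives 14·11 ≡ 1 (mod 17).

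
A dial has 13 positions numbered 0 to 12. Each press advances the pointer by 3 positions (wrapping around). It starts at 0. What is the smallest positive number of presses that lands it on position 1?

9

3⁻¹ ≡ 9 (mod 13) because 3·9 = 27 = 2·13 + 1.
So x ≡ 9·1 = 9 ≡ 9 (mod 13).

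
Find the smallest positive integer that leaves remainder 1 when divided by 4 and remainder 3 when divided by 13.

29

x ≡ 1 (mod 4) gives x ∈ {1, 5, 9, 13, 17, 21, 25, 29}.
The first of these with x mod 13 = 3 is 29.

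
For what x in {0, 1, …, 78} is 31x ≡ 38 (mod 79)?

The inverse of 31 mod 79 is 51 (since 31·51 = 1581 ≡ 1).
So x ≡ 51·38 = 1938 ≡ 42 (mod 79).

42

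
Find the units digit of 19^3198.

The units digit of 19^n cycles with period 2: 9, 1, …
3198 leaves remainder 0 on division by 2, so 19^3198 ends in 1.

1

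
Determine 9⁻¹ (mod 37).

37 = 4·9 + 1
9 = 9·1 + 0
Back-substituting gives 9·33 ≡ 1 (mod 37).

33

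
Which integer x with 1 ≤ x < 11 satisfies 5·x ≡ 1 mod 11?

9

11 = 2·5 + 1
5 = 5·1 + 0
Back-substituting gives 5·9 ≡ 1 (mod 11).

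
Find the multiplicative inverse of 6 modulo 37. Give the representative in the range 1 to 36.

37 = 6·6 + 1
6 = 6·1 + 0
Back-substituting gives 6·31 ≡ 1 (mod 37).

31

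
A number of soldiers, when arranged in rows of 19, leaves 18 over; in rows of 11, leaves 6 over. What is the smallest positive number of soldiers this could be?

x ≡ 6 (mod 11) gives x ∈ {6, 17, 28, 39, 50, 61, 72, 83, …}.
The first of these with x mod 19 = 18 is 94.

94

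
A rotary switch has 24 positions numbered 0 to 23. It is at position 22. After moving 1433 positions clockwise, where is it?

15

1433 mod 24 = 17 (since 59·24 = 1416).
(22 + 17) mod 24 = 15.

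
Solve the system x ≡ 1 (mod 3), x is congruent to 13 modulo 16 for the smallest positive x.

x ≡ 1 (mod 3) gives x ∈ {1, 4, 7, 10, 13}.
The first of these with x mod 16 = 13 is 13.

13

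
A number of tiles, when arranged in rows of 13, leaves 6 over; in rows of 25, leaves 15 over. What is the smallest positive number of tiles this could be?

Since 25·12 ≡ 1 (mod 13), take x = 15 + 25·((6−15)·12 mod 13) = 15 + 25·9 = 240.
Check: 240 mod 13 = 6, 240 mod 25 = 15.

240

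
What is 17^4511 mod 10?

3

Powers of 7 mod 10 repeat with period 4: 7, 9, 3, 1.
4511 mod 4 = 3, so the last digit matches 7^3 = 3.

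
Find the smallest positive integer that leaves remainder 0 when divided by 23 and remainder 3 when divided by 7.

x ≡ 3 (mod 7) gives x ∈ {3, 10, 17, 24, 31, 38, 45, 52, …}.
The first of these with x mod 23 = 0 is 115.

115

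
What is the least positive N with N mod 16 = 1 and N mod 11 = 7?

x ≡ 7 (mod 11) gives x ∈ {7, 18, 29, 40, 51, 62, 73, 84, …}.
The first of these with x mod 16 = 1 is 161.

161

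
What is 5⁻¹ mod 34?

5·7 = 35 = 1·34 + 1, so 5⁻¹ ≡ 7 (mod 34).

7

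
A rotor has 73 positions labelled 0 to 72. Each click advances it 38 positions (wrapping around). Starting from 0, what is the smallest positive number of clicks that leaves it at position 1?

73 = 1·38 + 35
38 = 1·35 + 3
35 = 11·3 + 2
3 = 1·2 + 1
2 = 2·1 + 0
Back-substituting gives 38·25 ≡ 1 (mod 73).

25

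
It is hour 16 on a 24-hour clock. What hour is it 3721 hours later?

17

Dividing 3721 by 24 gives quotient 155 and remainder 1.
(16 + 1) mod 24 = 17.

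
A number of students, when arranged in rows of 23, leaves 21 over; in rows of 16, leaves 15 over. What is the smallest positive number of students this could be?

159

x ≡ 15 (mod 16) gives x ∈ {15, 31, 47, 63, 79, 95, 111, 127, …}.
The first of these with x mod 23 = 21 is 159.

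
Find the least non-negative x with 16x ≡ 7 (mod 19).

16⁻¹ ≡ 6 (mod 19) because 16·6 = 96 = 5·19 + 1.
So x ≡ 6·7 = 42 ≡ 4 (mod 19).

4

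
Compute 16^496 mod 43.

Successive squares of 16 mod 43: 16^1≡16, 16^2≡41, 16^4≡4, 16^8≡16, 16^16≡41, 16^32≡4, 16^64≡16, 16^128≡41, 16^256≡4.
496 = 16 + 32 + 64 + 128 + 256, so 16^496 ≡ 41·4·16·41·4 ≡ 35 (mod 43).

35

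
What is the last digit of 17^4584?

1

The units digit of 17^n cycles with period 4: 7, 9, 3, 1, …
4584 leaves remainder 0 on division by 4, so 17^4584 ends in 1.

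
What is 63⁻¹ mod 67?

67 = 1·63 + 4
63 = 15·4 + 3
4 = 1·3 + 1
3 = 3·1 + 0
Back-substituting gives 63·50 ≡ 1 (mod 67).

50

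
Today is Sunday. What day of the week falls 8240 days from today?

Monday

8240 = 1177·7 + 1, so 8240 mod 7 = 1.
Sunday + 1 day → Monday.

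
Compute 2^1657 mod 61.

55

Successive squares of 2 mod 61: 2^1≡2, 2^2≡4, 2^4≡16, 2^8≡12, 2^16≡22, 2^32≡57, 2^64≡16, 2^128≡12, 2^256≡22, 2^512≡57, 2^1024≡16.
Since 1657 = 1 + 8 + 16 + 32 + 64 + 512 + 1024 in binary, 2^1657 ≡ 2·12·22·57·16·57·16 ≡ 55 (mod 61).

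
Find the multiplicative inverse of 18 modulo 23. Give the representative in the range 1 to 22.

9

23 = 1·18 + 5
18 = 3·5 + 3
5 = 1·3 + 2
3 = 1·2 + 1
2 = 2·1 + 0
Back-substituting gives 18·9 ≡ 1 (mod 23).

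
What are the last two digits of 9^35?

49

Successive squares of 9 mod 100: 9^1≡9, 9^2≡81, 9^4≡61, 9^8≡21, 9^16≡41, 9^32≡81.
35 = 1 + 2 + 32, so 9^35 ≡ 9·81·81 ≡ 49 (mod 100).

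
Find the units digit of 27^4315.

Powers of 7 mod 10 repeat with period 4: 7, 9, 3, 1.
4315 leaves remainder 3 on division by 4, so 27^4315 ends in 3.

3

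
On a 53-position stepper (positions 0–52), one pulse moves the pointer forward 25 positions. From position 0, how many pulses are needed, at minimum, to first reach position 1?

53 = 2·25 + 3
25 = 8·3 + 1
3 = 3·1 + 0
Back-substituting gives 25·17 ≡ 1 (mod 53).

17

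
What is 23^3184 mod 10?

Powers of 3 mod 10 repeat with period 4: 3, 9, 7, 1.
3184 mod 4 = 0, so the last digit matches 3^4 = 1.

1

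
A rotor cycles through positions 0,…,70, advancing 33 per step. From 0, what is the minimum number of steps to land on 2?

33⁻¹ ≡ 28 (mod 71) because 33·28 = 924 = 13·71 + 1.
So x ≡ 28·2 = 56 ≡ 56 (mod 71).

56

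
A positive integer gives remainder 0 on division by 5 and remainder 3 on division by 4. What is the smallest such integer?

Since 4·4 ≡ 1 (mod 5), take x = 3 + 4·((0−3)·4 mod 5) = 3 + 4·3 = 15.
Check: 15 mod 5 = 0, 15 mod 4 = 3.

15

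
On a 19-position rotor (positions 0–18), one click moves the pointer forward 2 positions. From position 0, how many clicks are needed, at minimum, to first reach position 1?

2·10 = 20 = 1·19 + 1, so 2⁻¹ ≡ 10 (mod 19).

10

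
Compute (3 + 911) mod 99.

911 = 9·99 + 20, so 911 mod 99 = 20.
(3 + 20) mod 99 = 23.

23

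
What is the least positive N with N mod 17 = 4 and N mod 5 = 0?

55

Since 5·7 ≡ 1 (mod 17), take x = 0 + 5·((4−0)·7 mod 17) = 0 + 5·11 = 55.
Check: 55 mod 17 = 4, 55 mod 5 = 0.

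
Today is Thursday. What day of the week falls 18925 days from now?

Monday

18925 − 2703·7 = 4, so 18925 ≡ 4 (mod 7).
Thursday + 4 days → Monday.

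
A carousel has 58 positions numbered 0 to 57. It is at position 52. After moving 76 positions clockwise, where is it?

Dividing 76 by 58 gives quotient 1 and remainder 18.
(52 + 18) mod 58 = 12.

12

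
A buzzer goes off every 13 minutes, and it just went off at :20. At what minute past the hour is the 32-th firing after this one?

16

32·13 = 416.
Dividing 416 by 60 gives quotient 6 and remainder 56.
(20 + 56) mod 60 = 16.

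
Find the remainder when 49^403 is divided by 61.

36

By repeated squaring mod 61: 49^1≡49, 49^2≡22, 49^4≡57, 49^8≡16, 49^16≡12, 49^32≡22, 49^64≡57, 49^128≡16, 49^256≡12.
Since 403 = 1 + 2 + 16 + 128 + 256 in binary, 49^403 ≡ 49·22·12·16·12 ≡ 36 (mod 61).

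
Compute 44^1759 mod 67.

By repeated squaring mod 67: 44^1≡44, 44^2≡60, 44^4≡49, 44^8≡56, 44^16≡54, 44^32≡35, 44^64≡19, 44^128≡26, 44^256≡6, 44^512≡36, 44^1024≡23.
1759 = 1 + 2 + 4 + 8 + 16 + 64 + 128 + 512 + 1024, so 44^1759 ≡ 44·60·49·56·54·19·26·36·23 ≡ 57 (mod 67).

57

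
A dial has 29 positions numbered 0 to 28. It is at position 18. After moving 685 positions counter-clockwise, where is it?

0

685 mod 29 = 18 (since 23·29 = 667).
(18 − 18) mod 29 = 0.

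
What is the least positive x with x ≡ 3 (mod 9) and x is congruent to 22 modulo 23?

183

Since 23·2 ≡ 1 (mod 9), take x = 22 + 23·((3−22)·2 mod 9) = 22 + 23·7 = 183.
Check: 183 mod 9 = 3, 183 mod 23 = 22.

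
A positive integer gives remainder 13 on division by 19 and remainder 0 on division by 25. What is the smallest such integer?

450

x ≡ 13 (mod 19) gives x ∈ {13, 32, 51, 70, 89, 108, 127, 146, …}.
The first of these with x mod 25 = 0 is 450.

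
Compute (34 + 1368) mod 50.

2

Dividing 1368 by 50 gives quotient 27 and remainder 18.
(34 + 18) mod 50 = 2.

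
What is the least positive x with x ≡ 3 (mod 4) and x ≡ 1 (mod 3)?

x ≡ 1 (mod 3) gives x ∈ {1, 4, 7}.
The first of these with x mod 4 = 3 is 7.

7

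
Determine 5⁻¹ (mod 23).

23 = 4·5 + 3
5 = 1·3 + 2
3 = 1·2 + 1
2 = 2·1 + 0
Back-substituting gives 5·14 ≡ 1 (mod 23).

14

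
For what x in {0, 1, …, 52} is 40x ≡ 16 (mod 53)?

40⁻¹ ≡ 4 (mod 53) because 40·4 = 160 = 3·53 + 1.
So x ≡ 4·16 = 64 ≡ 11 (mod 53).
Check: 40·11 = 440 = 8·53 + 16.

11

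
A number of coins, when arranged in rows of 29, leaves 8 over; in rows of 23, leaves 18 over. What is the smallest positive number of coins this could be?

Since 23·24 ≡ 1 (mod 29), take x = 18 + 23·((8−18)·24 mod 29) = 18 + 23·21 = 501.
Check: 501 mod 29 = 8, 501 mod 23 = 18.

501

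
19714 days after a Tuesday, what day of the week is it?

19714 = 2816·7 + 2, so 19714 mod 7 = 2.
Tuesday + 2 days → Thursday.

Thursday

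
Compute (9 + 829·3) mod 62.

16

829·3 = 2487.
2487 = 40·62 + 7, so 2487 mod 62 = 7.
(9 + 7) mod 62 = 16.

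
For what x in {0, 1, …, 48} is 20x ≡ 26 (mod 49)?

20⁻¹ ≡ 27 (mod 49) because 20·27 = 540 = 11·49 + 1.
Multiplying both sides by 27: x ≡ 27·26 = 702 ≡ 16 (mod 49).
Check: 20·16 = 320 = 6·49 + 26.

16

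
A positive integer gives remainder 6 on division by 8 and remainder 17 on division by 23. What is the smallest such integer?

86

x ≡ 6 (mod 8) gives x ∈ {6, 14, 22, 30, 38, 46, 54, 62, …}.
The first of these with x mod 23 = 17 is 86.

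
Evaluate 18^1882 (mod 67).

49

Square-and-reduce mod 67: 18^1≡18, 18^2≡56, 18^4≡54, 18^8≡35, 18^16≡19, 18^32≡26, 18^64≡6, 18^128≡36, 18^256≡23, 18^512≡60, 18^1024≡49.
Since 1882 = 2 + 8 + 16 + 64 + 256 + 512 + 1024 in binary, 18^1882 ≡ 56·35·19·6·23·60·49 ≡ 49 (mod 67).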